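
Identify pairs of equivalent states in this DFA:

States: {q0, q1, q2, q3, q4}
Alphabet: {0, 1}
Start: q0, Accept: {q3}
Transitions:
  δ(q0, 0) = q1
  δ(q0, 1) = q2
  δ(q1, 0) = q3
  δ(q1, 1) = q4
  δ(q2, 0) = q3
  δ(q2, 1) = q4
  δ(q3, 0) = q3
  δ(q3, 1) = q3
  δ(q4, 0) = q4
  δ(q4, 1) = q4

Using the table-filling algorithm:
Round 0 – mark pairs where exactly one state is accepting: (q0,q3), (q1,q3), (q2,q3), (q3,q4)
Round 1 – newly marked: (q0,q1) [on 0: q1 vs q3, already marked]; (q0,q2) [on 0: q1 vs q3, already marked]; (q1,q4) [on 0: q3 vs q4, already marked]; (q2,q4) [on 0: q3 vs q4, already marked]
Round 2 – newly marked: (q0,q4) [on 0: q1 vs q4, already marked]
No further pairs can be marked.
(q1, q2) unmarked: δ(q1,0)=q3, δ(q2,0)=q3; δ(q1,1)=q4, δ(q2,1)=q4 → equivalent
Equivalent pairs: (q1, q2)

Final answer: Equivalent pairs: (q1, q2)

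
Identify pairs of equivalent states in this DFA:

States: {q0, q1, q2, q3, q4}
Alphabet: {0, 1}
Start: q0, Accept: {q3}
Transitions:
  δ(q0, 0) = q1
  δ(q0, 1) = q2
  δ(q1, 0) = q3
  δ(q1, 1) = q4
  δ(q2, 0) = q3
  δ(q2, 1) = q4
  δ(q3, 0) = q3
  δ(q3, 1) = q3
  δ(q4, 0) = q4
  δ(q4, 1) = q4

Using the table-filling algorithm:
Round 0 – mark pairs where exactly one state is accepting: (q0,q3), (q1,q3), (q2,q3), (q3,q4)
Round 1 – newly marked: (q0,q1) [on 0: q1 vs q3, already marked]; (q0,q2) [on 0: q1 vs q3, already marked]; (q1,q4) [on 0: q3 vs q4, already marked]; (q2,q4) [on 0: q3 vs q4, already marked]
Round 2 – newly marked: (q0,q4) [on 0: q1 vs q4, already marked]
No further pairs can be marked.
(q1, q2) unmarked: δ(q1,0)=q3, δ(q2,0)=q3; δ(q1,1)=q4, δ(q2,1)=q4 → equivalent
Equivalent pairs: (q1, q2)

Final answer: Equivalent pairs: (q1, q2)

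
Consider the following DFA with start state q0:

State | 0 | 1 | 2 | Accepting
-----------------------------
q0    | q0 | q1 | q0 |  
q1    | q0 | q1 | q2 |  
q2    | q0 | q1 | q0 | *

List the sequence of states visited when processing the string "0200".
q0 → q0 → q0 → q0 → q0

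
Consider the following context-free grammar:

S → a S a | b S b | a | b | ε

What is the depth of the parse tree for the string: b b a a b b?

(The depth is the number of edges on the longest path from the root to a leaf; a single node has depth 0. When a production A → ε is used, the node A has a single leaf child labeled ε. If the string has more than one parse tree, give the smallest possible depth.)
The string has even length 6, so its (unique) parse tree peels off matching outer symbols: S → b S b, S → b S b, S → a S a, and finally S → ε for the empty middle.
The S nodes are at depths 0..3; the ε leaf under the innermost S is at depth 4 (terminal leaves are at depths 1..3).
Depth = 4.

Final answer: 4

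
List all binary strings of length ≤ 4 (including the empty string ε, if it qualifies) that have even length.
Checking every binary string of length 0 to 4:
  Length 0: accepted: ε | rejected: (none)
  Length 1: accepted: (none) | rejected: 0, 1
  Length 2: accepted: 00, 01, 10, 11 | rejected: (none)
  Length 3: accepted: (none) | rejected: 000, 001, 010, 011, 100, 101, 110, 111
  Length 4: accepted: 0000, 0001, 0010, 0011, 0100, 0101, 0110, 0111, 1000, 1001, 1010, 1011, 1100, 1101, 1110, 1111 | rejected: (none)
Total: 21 string(s).

Final answer: ε, 00, 01, 10, 11, 0000, 0001, 0010, 0011, 0100, 0101, 0110, 0111, 1000, 1001, 1010, 1011, 1100, 1101, 1110, 1111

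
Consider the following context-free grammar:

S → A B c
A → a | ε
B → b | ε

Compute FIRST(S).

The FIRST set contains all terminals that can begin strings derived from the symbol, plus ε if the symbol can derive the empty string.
FIRST(A) = {a, ε} (A → a | ε) and FIRST(B) = {b, ε} (B → b | ε).
For S → A B c: add FIRST(A) minus ε = {a}; A is nullable, so also add FIRST(B) minus ε = {b}; B is nullable too, so also add FIRST(c) = {c}. The terminal c is never erased, so S is not nullable and ε is not included.
FIRST(S) = {a, b, c}.

Final answer: {a, b, c}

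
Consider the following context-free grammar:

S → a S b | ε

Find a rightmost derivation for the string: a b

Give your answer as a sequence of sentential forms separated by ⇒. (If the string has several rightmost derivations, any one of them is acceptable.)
Start with S.
Step 1: the rightmost non-terminal is S; apply S → a S b:  a S b
Step 2: the rightmost non-terminal is S; apply S → ε:  a b

Final answer: S ⇒ a S b ⇒ a b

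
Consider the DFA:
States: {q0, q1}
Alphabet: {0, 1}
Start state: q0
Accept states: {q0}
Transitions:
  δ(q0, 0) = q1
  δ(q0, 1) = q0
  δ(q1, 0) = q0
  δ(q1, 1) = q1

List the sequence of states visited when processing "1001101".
Starting at q0
Read '1': q0 -> q0
Read '0': q0 -> q1
Read '0': q1 -> q0
Read '1': q0 -> q0
Read '1': q0 -> q0
Read '0': q0 -> q1
Read '1': q1 -> q1

Final answer: q0 -> q0 -> q1 -> q0 -> q0 -> q0 -> q1 -> q1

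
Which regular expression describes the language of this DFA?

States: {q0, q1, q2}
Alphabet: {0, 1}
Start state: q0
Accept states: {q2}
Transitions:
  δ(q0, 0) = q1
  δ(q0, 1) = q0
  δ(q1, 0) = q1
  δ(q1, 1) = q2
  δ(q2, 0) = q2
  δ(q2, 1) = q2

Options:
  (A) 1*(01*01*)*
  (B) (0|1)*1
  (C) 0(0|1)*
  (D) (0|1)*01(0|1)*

Testing sample strings against the DFA:
  '010' -> accepted
  '10011' -> accepted
  '10' -> rejected
  '10000' -> rejected
Checking each option for a counterexample:
  (A) 1*(01*01*)*: ε is rejected by the DFA but matches the regex → eliminated
  (B) (0|1)*1: '1' is rejected by the DFA but matches the regex → eliminated
  (C) 0(0|1)*: '0' is rejected by the DFA but matches the regex → eliminated
  (D) (0|1)*01(0|1)*: agrees with the DFA on all strings of length ≤ 4
Only (D) (0|1)*01(0|1)* is consistent with the DFA.

Final answer: (D) (0|1)*01(0|1)*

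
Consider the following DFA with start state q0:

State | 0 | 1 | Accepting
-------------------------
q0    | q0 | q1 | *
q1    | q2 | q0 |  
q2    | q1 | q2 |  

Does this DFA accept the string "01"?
Start in q0.
Read '0': q0 → q0
Read '1': q0 → q1
Final state q1 is not accepting, so the string is rejected.

Final answer: No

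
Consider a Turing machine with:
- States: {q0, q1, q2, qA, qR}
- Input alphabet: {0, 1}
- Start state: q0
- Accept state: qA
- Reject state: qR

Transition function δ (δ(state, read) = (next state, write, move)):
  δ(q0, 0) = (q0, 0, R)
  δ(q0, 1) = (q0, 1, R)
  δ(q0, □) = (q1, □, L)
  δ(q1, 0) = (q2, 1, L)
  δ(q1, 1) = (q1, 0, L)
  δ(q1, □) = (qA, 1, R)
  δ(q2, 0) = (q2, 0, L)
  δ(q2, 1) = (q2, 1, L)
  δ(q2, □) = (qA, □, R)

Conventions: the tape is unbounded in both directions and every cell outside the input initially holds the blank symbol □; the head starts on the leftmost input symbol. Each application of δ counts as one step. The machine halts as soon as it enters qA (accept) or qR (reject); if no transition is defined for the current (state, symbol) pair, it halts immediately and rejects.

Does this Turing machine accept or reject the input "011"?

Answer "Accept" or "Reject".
Step 0: [q0]011 (head at position 0)
Step 1: δ(q0, 0) = (q0, 0, R)  ⊢  0[q0]11 (head at position 1)
Step 2: δ(q0, 1) = (q0, 1, R)  ⊢  01[q0]1 (head at position 2)
Step 3: δ(q0, 1) = (q0, 1, R)  ⊢  011[q0]□ (head at position 3)
Step 4: δ(q0, □) = (q1, □, L)  ⊢  01[q1]1□ (head at position 2)
Step 5: δ(q1, 1) = (q1, 0, L)  ⊢  0[q1]10□ (head at position 1)
Step 6: δ(q1, 1) = (q1, 0, L)  ⊢  [q1]000□ (head at position 0)
Step 7: δ(q1, 0) = (q2, 1, L)  ⊢  [q2]□100□ (head at position -1)
Step 8: δ(q2, □) = (qA, □, R)  ⊢  □[qA]100□ (head at position 0)
The machine is in qA, so it halts and accepts.

Final answer: Accept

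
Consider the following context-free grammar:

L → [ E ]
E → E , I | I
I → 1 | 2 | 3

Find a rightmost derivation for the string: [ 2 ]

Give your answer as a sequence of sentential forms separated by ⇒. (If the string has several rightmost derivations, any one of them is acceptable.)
Start with L.
Step 1: the rightmost non-terminal is L; apply L → [ E ]:  [ E ]
Step 2: the rightmost non-terminal is E; apply E → I:  [ I ]
Step 3: the rightmost non-terminal is I; apply I → 2:  [ 2 ]

Final answer: L ⇒ [ E ] ⇒ [ I ] ⇒ [ 2 ]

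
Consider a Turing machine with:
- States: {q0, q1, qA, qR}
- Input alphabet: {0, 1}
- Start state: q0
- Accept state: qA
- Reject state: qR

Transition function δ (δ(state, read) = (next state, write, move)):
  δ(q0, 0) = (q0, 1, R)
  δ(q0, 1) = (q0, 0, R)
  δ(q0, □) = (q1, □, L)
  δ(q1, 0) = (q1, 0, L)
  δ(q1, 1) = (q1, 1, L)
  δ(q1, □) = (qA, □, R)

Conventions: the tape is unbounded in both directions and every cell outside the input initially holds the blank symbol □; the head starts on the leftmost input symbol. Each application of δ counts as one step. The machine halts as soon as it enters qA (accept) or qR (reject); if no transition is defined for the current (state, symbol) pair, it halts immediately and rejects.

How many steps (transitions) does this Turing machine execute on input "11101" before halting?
Step 0: [q0]11101 (head at position 0)
Step 1: δ(q0, 1) = (q0, 0, R)  ⊢  0[q0]1101 (head at position 1)
Step 2: δ(q0, 1) = (q0, 0, R)  ⊢  00[q0]101 (head at position 2)
Step 3: δ(q0, 1) = (q0, 0, R)  ⊢  000[q0]01 (head at position 3)
Step 4: δ(q0, 0) = (q0, 1, R)  ⊢  0001[q0]1 (head at position 4)
Step 5: δ(q0, 1) = (q0, 0, R)  ⊢  00010[q0]□ (head at position 5)
Step 6: δ(q0, □) = (q1, □, L)  ⊢  0001[q1]0□ (head at position 4)
Step 7: δ(q1, 0) = (q1, 0, L)  ⊢  000[q1]10□ (head at position 3)
Step 8: δ(q1, 1) = (q1, 1, L)  ⊢  00[q1]010□ (head at position 2)
Step 9: δ(q1, 0) = (q1, 0, L)  ⊢  0[q1]0010□ (head at position 1)
Step 10: δ(q1, 0) = (q1, 0, L)  ⊢  [q1]00010□ (head at position 0)
Step 11: δ(q1, 0) = (q1, 0, L)  ⊢  [q1]□00010□ (head at position -1)
Step 12: δ(q1, □) = (qA, □, R)  ⊢  □[qA]00010□ (head at position 0)
The machine is in qA, so it halts and accepts.
Number of transitions executed: 12.

Final answer: 12 steps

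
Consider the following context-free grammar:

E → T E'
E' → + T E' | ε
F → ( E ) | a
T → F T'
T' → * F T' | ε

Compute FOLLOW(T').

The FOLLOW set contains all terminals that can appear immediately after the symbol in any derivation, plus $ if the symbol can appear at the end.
Useful FIRST sets: FIRST(E') = {+, ε}, FIRST(T') = {*, ε} (both E' and T' are nullable).
FOLLOW(E): E is the start symbol → $; E appears in F → ( E ) followed by ')' → FOLLOW(E) = {), $}.
FOLLOW(E'): E' appears at the right end of E → T E' and of E' → + T E', so FOLLOW(E') ⊇ FOLLOW(E) (the second occurrence adds nothing new). FOLLOW(E') = {), $}.
FOLLOW(T): in E → T E' and E' → + T E', T is followed by E': add FIRST(E') minus ε = {+}; since E' is nullable, also add FOLLOW(E) and FOLLOW(E') = {), $}. FOLLOW(T) = {+, ), $}.
FOLLOW(T'): T' appears at the right end of T → F T' and of T' → * F T', so FOLLOW(T') = FOLLOW(T) = {+, ), $}.

Final answer: {$, ), +}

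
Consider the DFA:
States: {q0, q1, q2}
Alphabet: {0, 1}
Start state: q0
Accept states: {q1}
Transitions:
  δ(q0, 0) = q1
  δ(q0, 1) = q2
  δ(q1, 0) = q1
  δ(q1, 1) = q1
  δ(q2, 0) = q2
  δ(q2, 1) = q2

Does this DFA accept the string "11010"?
Processing string "11010":
  q0 --1--> q2
  q2 --1--> q2
  q2 --0--> q2
  q2 --1--> q2
  q2 --0--> q2
Final state: q2
Accept states: {q1}
q2 is not an accept state, so the string is rejected.

Final answer: No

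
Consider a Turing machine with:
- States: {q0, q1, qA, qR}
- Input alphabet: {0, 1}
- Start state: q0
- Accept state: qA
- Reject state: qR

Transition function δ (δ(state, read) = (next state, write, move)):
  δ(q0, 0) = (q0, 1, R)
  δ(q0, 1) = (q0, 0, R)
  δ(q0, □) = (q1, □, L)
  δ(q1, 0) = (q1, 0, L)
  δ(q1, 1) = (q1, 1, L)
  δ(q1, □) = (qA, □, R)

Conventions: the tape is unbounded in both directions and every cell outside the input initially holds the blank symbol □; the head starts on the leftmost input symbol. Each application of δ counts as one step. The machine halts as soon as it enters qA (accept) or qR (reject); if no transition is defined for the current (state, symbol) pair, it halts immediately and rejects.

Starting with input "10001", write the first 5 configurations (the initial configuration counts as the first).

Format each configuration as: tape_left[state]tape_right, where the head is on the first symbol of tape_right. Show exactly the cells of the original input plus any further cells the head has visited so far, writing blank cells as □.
Step 0: [q0]10001 (head at position 0)
Step 1: δ(q0, 1) = (q0, 0, R)  ⊢  0[q0]0001 (head at position 1)
Step 2: δ(q0, 0) = (q0, 1, R)  ⊢  01[q0]001 (head at position 2)
Step 3: δ(q0, 0) = (q0, 1, R)  ⊢  011[q0]01 (head at position 3)
Step 4: δ(q0, 0) = (q0, 1, R)  ⊢  0111[q0]1 (head at position 4)

Final answer: [q0]10001 ⊢ 0[q0]0001 ⊢ 01[q0]001 ⊢ 011[q0]01 ⊢ 0111[q0]1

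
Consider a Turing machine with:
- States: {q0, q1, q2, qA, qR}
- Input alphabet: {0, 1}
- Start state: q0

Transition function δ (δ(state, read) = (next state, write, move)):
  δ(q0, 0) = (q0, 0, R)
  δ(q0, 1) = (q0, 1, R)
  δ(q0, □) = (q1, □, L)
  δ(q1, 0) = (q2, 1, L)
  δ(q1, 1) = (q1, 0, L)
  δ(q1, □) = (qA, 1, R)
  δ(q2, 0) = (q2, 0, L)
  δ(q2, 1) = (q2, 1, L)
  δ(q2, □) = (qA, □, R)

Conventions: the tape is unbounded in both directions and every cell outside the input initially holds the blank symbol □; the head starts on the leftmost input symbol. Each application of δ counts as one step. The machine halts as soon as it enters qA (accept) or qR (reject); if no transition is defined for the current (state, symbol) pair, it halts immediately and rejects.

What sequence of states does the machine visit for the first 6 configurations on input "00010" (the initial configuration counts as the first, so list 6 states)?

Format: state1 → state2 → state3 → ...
Step 0: [q0]00010 (head at position 0)
Step 1: δ(q0, 0) = (q0, 0, R)  ⊢  0[q0]0010 (head at position 1)
Step 2: δ(q0, 0) = (q0, 0, R)  ⊢  00[q0]010 (head at position 2)
Step 3: δ(q0, 0) = (q0, 0, R)  ⊢  000[q0]10 (head at position 3)
Step 4: δ(q0, 1) = (q0, 1, R)  ⊢  0001[q0]0 (head at position 4)
Step 5: δ(q0, 0) = (q0, 0, R)  ⊢  00010[q0]□ (head at position 5)
Reading off the states of these 6 configurations: q0 → q0 → q0 → q0 → q0 → q0

Final answer: q0 → q0 → q0 → q0 → q0 → q0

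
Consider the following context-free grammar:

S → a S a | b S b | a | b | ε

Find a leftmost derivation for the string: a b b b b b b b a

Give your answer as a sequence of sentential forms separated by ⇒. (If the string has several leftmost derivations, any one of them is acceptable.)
Start with S.
Step 1: the leftmost non-terminal is S; apply S → a S a:  a S a
Step 2: the leftmost non-terminal is S; apply S → b S b:  a b S b a
Step 3: the leftmost non-terminal is S; apply S → b S b:  a b b S b b a
Step 4: the leftmost non-terminal is S; apply S → b S b:  a b b b S b b b a
Step 5: the leftmost non-terminal is S; apply S → b:  a b b b b b b b a

Final answer: S ⇒ a S a ⇒ a b S b a ⇒ a b b S b b a ⇒ a b b b S b b b a ⇒ a b b b b b b b a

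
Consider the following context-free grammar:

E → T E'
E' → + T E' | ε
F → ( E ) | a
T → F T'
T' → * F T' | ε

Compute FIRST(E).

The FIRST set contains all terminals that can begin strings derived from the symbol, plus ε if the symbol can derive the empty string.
FIRST(F): F → ( E ) contributes '(' and F → a contributes 'a', so FIRST(F) = {(, a}. F is not nullable.
FIRST(T): T → F T' begins with F, and F is not nullable, so FIRST(T) = FIRST(F) = {(, a}.
FIRST(E): E → T E' begins with T, and T is not nullable, so FIRST(E) = FIRST(T) = {(, a}.

Final answer: {(, a}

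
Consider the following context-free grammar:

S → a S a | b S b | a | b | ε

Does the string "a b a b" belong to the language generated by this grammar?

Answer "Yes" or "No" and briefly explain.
Every production places the same symbol at both ends (or yields a single symbol / ε), so every derived string is a palindrome. a b a b reversed is b a b a ≠ a b a b, so it is not a palindrome and cannot be derived (already the first step fails: the string starts with a but ends with b, so neither S → a S a nor S → b S b fits).

Final answer: No - no valid derivation exists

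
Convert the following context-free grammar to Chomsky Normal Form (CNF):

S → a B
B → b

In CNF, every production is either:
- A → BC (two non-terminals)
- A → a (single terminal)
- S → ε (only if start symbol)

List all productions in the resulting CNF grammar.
The grammar has no ε-productions or unit productions to eliminate.
S → a B has terminal a in a right-hand side of length ≥ 2: introduce T_a → a and use T_a in place of a.
B → b is already in CNF (single terminal) – keep it.
S → a B becomes S → T_a B.
Resulting CNF grammar (3 productions): T_a → a; B → b; S → T_a B

Final answer: T_a → a; B → b; S → T_a B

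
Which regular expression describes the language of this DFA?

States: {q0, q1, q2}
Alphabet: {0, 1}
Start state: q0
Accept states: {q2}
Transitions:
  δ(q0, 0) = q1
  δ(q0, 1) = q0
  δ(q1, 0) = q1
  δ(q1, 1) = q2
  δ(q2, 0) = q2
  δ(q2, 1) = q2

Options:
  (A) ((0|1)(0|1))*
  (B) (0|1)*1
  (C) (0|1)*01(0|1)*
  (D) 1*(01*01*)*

Testing sample strings against the DFA:
  '011' -> accepted
  '00101' -> accepted
  '110' -> rejected
  '0011' -> accepted
Checking each option for a counterexample:
  (A) ((0|1)(0|1))*: ε is rejected by the DFA but matches the regex → eliminated
  (B) (0|1)*1: '1' is rejected by the DFA but matches the regex → eliminated
  (C) (0|1)*01(0|1)*: agrees with the DFA on all strings of length ≤ 4
  (D) 1*(01*01*)*: ε is rejected by the DFA but matches the regex → eliminated
Only (C) (0|1)*01(0|1)* is consistent with the DFA.

Final answer: (C) (0|1)*01(0|1)*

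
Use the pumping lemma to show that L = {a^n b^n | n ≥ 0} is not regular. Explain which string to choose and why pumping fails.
Language: L = {a^n b^n | n ≥ 0} (equal numbers of a's followed by b's)
Step 1: Assume for contradiction that L is regular, with pumping length p.
Step 2: Choose s = a^p b^p. Then s ∈ L (it has p a's followed by p b's) and |s| ≥ p.
Step 3: Consider any decomposition s = xyz with |xy| ≤ p and |y| > 0. Since |xy| ≤ p and the first p symbols of s are all a's, y = a^k for some k with 1 ≤ k ≤ p.
Step 4: Pumping up (i = 2): xy²z = a^(p+k) b^p, which has more a's than b's, so xy²z ∉ L.
This contradicts the pumping lemma, so L is not regular.

Final answer: Choose s = a^p b^p. Since |xy| ≤ p, y = a^k with k ≥ 1. Then xy²z = a^(p+k) b^p ∉ L.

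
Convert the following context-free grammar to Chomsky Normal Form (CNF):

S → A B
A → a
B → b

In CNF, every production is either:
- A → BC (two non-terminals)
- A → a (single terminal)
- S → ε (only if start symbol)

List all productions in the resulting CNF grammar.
The grammar has no ε-productions or unit productions to eliminate.
S → A B is already in CNF (two non-terminals) – keep it.
A → a is already in CNF (single terminal) – keep it.
B → b is already in CNF (single terminal) – keep it.
Resulting CNF grammar (3 productions): A → a; B → b; S → A B

Final answer: A → a; B → b; S → A B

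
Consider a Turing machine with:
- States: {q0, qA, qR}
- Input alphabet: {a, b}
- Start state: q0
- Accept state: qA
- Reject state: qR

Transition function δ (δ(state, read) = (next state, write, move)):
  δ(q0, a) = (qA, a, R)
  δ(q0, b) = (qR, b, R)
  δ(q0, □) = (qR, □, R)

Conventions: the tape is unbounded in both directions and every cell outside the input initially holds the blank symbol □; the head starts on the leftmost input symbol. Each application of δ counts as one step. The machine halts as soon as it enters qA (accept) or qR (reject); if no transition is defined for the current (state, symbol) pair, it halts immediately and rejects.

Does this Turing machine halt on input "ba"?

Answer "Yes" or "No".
Step 0: [q0]ba (head at position 0)
Step 1: δ(q0, b) = (qR, b, R)  ⊢  b[qR]a (head at position 1)
The machine is in qR, so it halts and rejects.
It halts after 1 steps.

Final answer: Yes - halts after 1 steps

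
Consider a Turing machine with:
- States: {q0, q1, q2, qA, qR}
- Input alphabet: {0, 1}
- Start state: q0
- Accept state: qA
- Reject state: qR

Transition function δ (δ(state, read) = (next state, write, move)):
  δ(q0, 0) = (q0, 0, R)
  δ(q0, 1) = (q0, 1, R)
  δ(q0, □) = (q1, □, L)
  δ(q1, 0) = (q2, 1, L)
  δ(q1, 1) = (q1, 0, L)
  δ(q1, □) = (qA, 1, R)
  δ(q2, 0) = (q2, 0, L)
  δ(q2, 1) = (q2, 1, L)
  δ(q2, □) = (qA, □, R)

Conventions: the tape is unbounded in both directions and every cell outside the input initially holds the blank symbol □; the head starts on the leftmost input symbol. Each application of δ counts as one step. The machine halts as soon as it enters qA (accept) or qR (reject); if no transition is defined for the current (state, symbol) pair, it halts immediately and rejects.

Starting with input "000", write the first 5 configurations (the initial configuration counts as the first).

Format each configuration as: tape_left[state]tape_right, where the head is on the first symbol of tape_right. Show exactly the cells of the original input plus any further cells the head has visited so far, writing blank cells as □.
Step 0: [q0]000 (head at position 0)
Step 1: δ(q0, 0) = (q0, 0, R)  ⊢  0[q0]00 (head at position 1)
Step 2: δ(q0, 0) = (q0, 0, R)  ⊢  00[q0]0 (head at position 2)
Step 3: δ(q0, 0) = (q0, 0, R)  ⊢  000[q0]□ (head at position 3)
Step 4: δ(q0, □) = (q1, □, L)  ⊢  00[q1]0□ (head at position 2)

Final answer: [q0]000 ⊢ 0[q0]00 ⊢ 00[q0]0 ⊢ 000[q0]□ ⊢ 00[q1]0□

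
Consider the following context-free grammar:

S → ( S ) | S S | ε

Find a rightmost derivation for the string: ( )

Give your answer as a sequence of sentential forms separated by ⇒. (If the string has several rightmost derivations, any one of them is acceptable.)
Start with S.
Step 1: the rightmost non-terminal is S; apply S → ( S ):  ( S )
Step 2: the rightmost non-terminal is S; apply S → ε:  ( )

Final answer: S ⇒ ( S ) ⇒ ( )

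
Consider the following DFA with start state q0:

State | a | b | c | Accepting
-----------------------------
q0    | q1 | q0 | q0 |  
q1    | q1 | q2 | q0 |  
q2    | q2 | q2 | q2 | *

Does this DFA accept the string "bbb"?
Start in q0.
Read 'b': q0 → q0
Read 'b': q0 → q0
Read 'b': q0 → q0
Final state q0 is not accepting, so the string is rejected.

Final answer: No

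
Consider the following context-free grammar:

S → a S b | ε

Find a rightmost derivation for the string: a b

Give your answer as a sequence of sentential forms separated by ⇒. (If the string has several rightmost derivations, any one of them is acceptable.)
Start with S.
Step 1: the rightmost non-terminal is S; apply S → a S b:  a S b
Step 2: the rightmost non-terminal is S; apply S → ε:  a b

Final answer: S ⇒ a S b ⇒ a b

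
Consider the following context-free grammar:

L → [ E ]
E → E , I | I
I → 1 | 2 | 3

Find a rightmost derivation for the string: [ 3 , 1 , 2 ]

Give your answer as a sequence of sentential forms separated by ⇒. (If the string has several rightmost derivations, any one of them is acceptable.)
Start with L.
Step 1: the rightmost non-terminal is L; apply L → [ E ]:  [ E ]
Step 2: the rightmost non-terminal is E; apply E → E , I:  [ E , I ]
Step 3: the rightmost non-terminal is I; apply I → 2:  [ E , 2 ]
Step 4: the rightmost non-terminal is E; apply E → E , I:  [ E , I , 2 ]
Step 5: the rightmost non-terminal is I; apply I → 1:  [ E , 1 , 2 ]
Step 6: the rightmost non-terminal is E; apply E → I:  [ I , 1 , 2 ]
Step 7: the rightmost non-terminal is I; apply I → 3:  [ 3 , 1 , 2 ]

Final answer: L ⇒ [ E ] ⇒ [ E , I ] ⇒ [ E , 2 ] ⇒ [ E , I , 2 ] ⇒ [ E , 1 , 2 ] ⇒ [ I , 1 , 2 ] ⇒ [ 3 , 1 , 2 ]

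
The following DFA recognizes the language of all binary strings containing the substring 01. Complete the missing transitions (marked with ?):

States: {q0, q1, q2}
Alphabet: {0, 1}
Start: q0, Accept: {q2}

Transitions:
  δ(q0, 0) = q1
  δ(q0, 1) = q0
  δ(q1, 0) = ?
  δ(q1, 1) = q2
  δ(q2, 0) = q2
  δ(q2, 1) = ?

What each state remembers (consistent with the given transitions and accept states):
  q0: 01 not seen yet and the last symbol was not 0
  q1: 01 not seen yet and the last symbol was 0
  q2: the substring 01 has already been seen
Filling in the missing entries:
  δ(q1, 0): in q1 (01 not seen yet and the last symbol was 0), after reading 0 we have: 01 not seen yet and the last symbol was 0 → q1
  δ(q2, 1): in q2 (the substring 01 has already been seen), after reading 1 we have: the substring 01 has already been seen → q2

Final answer: δ(q1, 0) = q1; δ(q2, 1) = q2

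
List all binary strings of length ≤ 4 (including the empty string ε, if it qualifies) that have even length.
Checking every binary string of length 0 to 4:
  Length 0: accepted: ε | rejected: (none)
  Length 1: accepted: (none) | rejected: 0, 1
  Length 2: accepted: 00, 01, 10, 11 | rejected: (none)
  Length 3: accepted: (none) | rejected: 000, 001, 010, 011, 100, 101, 110, 111
  Length 4: accepted: 0000, 0001, 0010, 0011, 0100, 0101, 0110, 0111, 1000, 1001, 1010, 1011, 1100, 1101, 1110, 1111 | rejected: (none)
Total: 21 string(s).

Final answer: ε, 00, 01, 10, 11, 0000, 0001, 0010, 0011, 0100, 0101, 0110, 0111, 1000, 1001, 1010, 1011, 1100, 1101, 1110, 1111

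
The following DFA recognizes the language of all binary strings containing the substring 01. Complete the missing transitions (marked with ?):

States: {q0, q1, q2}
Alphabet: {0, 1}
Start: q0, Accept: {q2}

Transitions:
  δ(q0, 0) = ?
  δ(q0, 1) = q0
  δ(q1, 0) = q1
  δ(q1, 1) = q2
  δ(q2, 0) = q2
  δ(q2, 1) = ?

What each state remembers (consistent with the given transitions and accept states):
  q0: 01 not seen yet and the last symbol was not 0
  q1: 01 not seen yet and the last symbol was 0
  q2: the substring 01 has already been seen
Filling in the missing entries:
  δ(q0, 0): in q0 (01 not seen yet and the last symbol was not 0), after reading 0 we have: 01 not seen yet and the last symbol was 0 → q1
  δ(q2, 1): in q2 (the substring 01 has already been seen), after reading 1 we have: the substring 01 has already been seen → q2

Final answer: δ(q0, 0) = q1; δ(q2, 1) = q2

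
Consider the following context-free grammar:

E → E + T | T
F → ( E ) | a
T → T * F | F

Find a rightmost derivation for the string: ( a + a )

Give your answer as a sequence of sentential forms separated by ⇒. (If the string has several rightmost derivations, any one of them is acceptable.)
Start with E.
Step 1: the rightmost non-terminal is E; apply E → T:  T
Step 2: the rightmost non-terminal is T; apply T → F:  F
Step 3: the rightmost non-terminal is F; apply F → ( E ):  ( E )
Step 4: the rightmost non-terminal is E; apply E → E + T:  ( E + T )
Step 5: the rightmost non-terminal is T; apply T → F:  ( E + F )
Step 6: the rightmost non-terminal is F; apply F → a:  ( E + a )
Step 7: the rightmost non-terminal is E; apply E → T:  ( T + a )
Step 8: the rightmost non-terminal is T; apply T → F:  ( F + a )
Step 9: the rightmost non-terminal is F; apply F → a:  ( a + a )

Final answer: E ⇒ T ⇒ F ⇒ ( E ) ⇒ ( E + T ) ⇒ ( E + F ) ⇒ ( E + a ) ⇒ ( T + a ) ⇒ ( F + a ) ⇒ ( a + a )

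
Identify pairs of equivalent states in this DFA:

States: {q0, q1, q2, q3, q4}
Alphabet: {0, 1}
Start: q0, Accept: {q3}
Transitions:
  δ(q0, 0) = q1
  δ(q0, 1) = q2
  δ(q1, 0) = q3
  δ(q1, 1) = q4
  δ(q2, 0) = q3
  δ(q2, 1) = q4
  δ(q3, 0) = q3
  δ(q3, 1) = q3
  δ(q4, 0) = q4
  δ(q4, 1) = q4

Using the table-filling algorithm:
Round 0 – mark pairs where exactly one state is accepting: (q0,q3), (q1,q3), (q2,q3), (q3,q4)
Round 1 – newly marked: (q0,q1) [on 0: q1 vs q3, already marked]; (q0,q2) [on 0: q1 vs q3, already marked]; (q1,q4) [on 0: q3 vs q4, already marked]; (q2,q4) [on 0: q3 vs q4, already marked]
Round 2 – newly marked: (q0,q4) [on 0: q1 vs q4, already marked]
No further pairs can be marked.
(q1, q2) unmarked: δ(q1,0)=q3, δ(q2,0)=q3; δ(q1,1)=q4, δ(q2,1)=q4 → equivalent
Equivalent pairs: (q1, q2)

Final answer: Equivalent pairs: (q1, q2)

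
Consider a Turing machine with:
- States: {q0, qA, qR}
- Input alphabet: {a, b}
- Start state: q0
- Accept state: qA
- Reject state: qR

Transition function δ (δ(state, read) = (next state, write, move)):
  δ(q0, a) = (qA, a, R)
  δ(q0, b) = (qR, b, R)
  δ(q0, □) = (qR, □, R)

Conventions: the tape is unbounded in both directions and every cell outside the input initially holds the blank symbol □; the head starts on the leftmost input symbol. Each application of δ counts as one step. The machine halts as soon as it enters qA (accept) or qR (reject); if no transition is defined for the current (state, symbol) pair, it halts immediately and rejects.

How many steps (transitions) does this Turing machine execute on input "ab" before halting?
Step 0: [q0]ab (head at position 0)
Step 1: δ(q0, a) = (qA, a, R)  ⊢  a[qA]b (head at position 1)
The machine is in qA, so it halts and accepts.
Number of transitions executed: 1.

Final answer: 1 steps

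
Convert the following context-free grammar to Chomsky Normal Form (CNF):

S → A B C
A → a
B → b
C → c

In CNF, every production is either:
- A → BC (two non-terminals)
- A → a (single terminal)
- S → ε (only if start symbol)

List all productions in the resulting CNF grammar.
The grammar has no ε-productions or unit productions to eliminate.
A → a is already in CNF (single terminal) – keep it.
B → b is already in CNF (single terminal) – keep it.
C → c is already in CNF (single terminal) – keep it.
S → A B C has 3 symbols on the right: break it into binary productions S → A X0, X0 → B C.
Resulting CNF grammar (5 productions): A → a; B → b; C → c; S → A X0; X0 → B C

Final answer: A → a; B → b; C → c; S → A X0; X0 → B C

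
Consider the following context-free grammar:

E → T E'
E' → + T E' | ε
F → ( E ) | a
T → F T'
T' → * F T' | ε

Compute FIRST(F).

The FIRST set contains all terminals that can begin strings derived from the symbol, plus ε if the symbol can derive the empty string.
FIRST(F): F → ( E ) contributes '(' and F → a contributes 'a', so FIRST(F) = {(, a}. F is not nullable.

Final answer: {(, a}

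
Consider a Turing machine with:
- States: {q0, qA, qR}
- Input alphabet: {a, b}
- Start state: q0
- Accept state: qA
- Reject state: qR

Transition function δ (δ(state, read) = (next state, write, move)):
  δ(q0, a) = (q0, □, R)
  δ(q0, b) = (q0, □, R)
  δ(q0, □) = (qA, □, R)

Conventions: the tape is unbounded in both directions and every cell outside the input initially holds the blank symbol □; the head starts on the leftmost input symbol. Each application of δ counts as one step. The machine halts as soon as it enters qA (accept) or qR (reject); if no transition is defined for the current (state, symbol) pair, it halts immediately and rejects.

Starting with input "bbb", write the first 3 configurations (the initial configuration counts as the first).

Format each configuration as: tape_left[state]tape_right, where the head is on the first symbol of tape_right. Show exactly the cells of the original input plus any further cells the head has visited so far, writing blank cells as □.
Step 0: [q0]bbb (head at position 0)
Step 1: δ(q0, b) = (q0, □, R)  ⊢  □[q0]bb (head at position 1)
Step 2: δ(q0, b) = (q0, □, R)  ⊢  □□[q0]b (head at position 2)

Final answer: [q0]bbb ⊢ □[q0]bb ⊢ □□[q0]b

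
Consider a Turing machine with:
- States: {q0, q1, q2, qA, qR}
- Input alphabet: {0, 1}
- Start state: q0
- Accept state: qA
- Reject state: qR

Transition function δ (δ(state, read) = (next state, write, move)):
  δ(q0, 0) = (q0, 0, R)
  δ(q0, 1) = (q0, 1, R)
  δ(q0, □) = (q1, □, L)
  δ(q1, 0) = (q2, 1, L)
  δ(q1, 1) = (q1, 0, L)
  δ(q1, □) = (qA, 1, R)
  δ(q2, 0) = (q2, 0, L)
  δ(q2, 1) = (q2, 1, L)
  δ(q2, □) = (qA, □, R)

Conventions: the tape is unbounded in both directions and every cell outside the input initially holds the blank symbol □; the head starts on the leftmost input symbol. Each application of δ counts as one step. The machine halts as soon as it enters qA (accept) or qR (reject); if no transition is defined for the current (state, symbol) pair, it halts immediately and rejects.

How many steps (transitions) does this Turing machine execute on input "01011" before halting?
Step 0: [q0]01011 (head at position 0)
Step 1: δ(q0, 0) = (q0, 0, R)  ⊢  0[q0]1011 (head at position 1)
Step 2: δ(q0, 1) = (q0, 1, R)  ⊢  01[q0]011 (head at position 2)
Step 3: δ(q0, 0) = (q0, 0, R)  ⊢  010[q0]11 (head at position 3)
Step 4: δ(q0, 1) = (q0, 1, R)  ⊢  0101[q0]1 (head at position 4)
Step 5: δ(q0, 1) = (q0, 1, R)  ⊢  01011[q0]□ (head at position 5)
Step 6: δ(q0, □) = (q1, □, L)  ⊢  0101[q1]1□ (head at position 4)
Step 7: δ(q1, 1) = (q1, 0, L)  ⊢  010[q1]10□ (head at position 3)
Step 8: δ(q1, 1) = (q1, 0, L)  ⊢  01[q1]000□ (head at position 2)
Step 9: δ(q1, 0) = (q2, 1, L)  ⊢  0[q2]1100□ (head at position 1)
Step 10: δ(q2, 1) = (q2, 1, L)  ⊢  [q2]01100□ (head at position 0)
Step 11: δ(q2, 0) = (q2, 0, L)  ⊢  [q2]□01100□ (head at position -1)
Step 12: δ(q2, □) = (qA, □, R)  ⊢  □[qA]01100□ (head at position 0)
The machine is in qA, so it halts and accepts.
Number of transitions executed: 12.

Final answer: 12 steps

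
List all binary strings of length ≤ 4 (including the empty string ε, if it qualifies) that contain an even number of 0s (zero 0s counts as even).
Checking every binary string of length 0 to 4:
  Length 0: accepted: ε | rejected: (none)
  Length 1: accepted: 1 | rejected: 0
  Length 2: accepted: 00, 11 | rejected: 01, 10
  Length 3: accepted: 001, 010, 100, 111 | rejected: 000, 011, 101, 110
  Length 4: accepted: 0000, 0011, 0101, 0110, 1001, 1010, 1100, 1111 | rejected: 0001, 0010, 0100, 0111, 1000, 1011, 1101, 1110
Total: 16 string(s).

Final answer: ε, 1, 00, 11, 001, 010, 100, 111, 0000, 0011, 0101, 0110, 1001, 1010, 1100, 1111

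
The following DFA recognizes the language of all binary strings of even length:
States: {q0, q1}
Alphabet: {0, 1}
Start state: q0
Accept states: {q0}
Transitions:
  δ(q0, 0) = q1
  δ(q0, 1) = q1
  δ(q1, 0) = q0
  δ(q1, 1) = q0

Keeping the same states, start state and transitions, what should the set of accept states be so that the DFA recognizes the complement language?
The DFA is complete (every state has a transition on every symbol), so the complement
is recognized by the same DFA with accepting and non-accepting states swapped.
Original accept states: {q0}
Complement accept states = All states - Original accept states
= {q0, q1} - {q0}
= {q1}
Complement language: strings of ODD length

Final answer: {q1}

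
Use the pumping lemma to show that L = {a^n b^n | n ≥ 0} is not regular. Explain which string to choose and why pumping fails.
Language: L = {a^n b^n | n ≥ 0} (equal numbers of a's followed by b's)
Step 1: Assume for contradiction that L is regular, with pumping length p.
Step 2: Choose s = a^p b^p. Then s ∈ L (it has p a's followed by p b's) and |s| ≥ p.
Step 3: Consider any decomposition s = xyz with |xy| ≤ p and |y| > 0. Since |xy| ≤ p and the first p symbols of s are all a's, y = a^k for some k with 1 ≤ k ≤ p.
Step 4: Pumping up (i = 2): xy²z = a^(p+k) b^p, which has more a's than b's, so xy²z ∉ L.
This contradicts the pumping lemma, so L is not regular.

Final answer: Choose s = a^p b^p. Since |xy| ≤ p, y = a^k with k ≥ 1. Then xy²z = a^(p+k) b^p ∉ L.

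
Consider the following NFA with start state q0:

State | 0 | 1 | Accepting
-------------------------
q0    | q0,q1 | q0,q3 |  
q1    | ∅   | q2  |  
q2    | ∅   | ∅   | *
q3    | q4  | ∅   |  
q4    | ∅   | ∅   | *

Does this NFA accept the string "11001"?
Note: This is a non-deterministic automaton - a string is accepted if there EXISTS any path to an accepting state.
Track the set of states the NFA could be in: start {q0}
Read '1': {q0} → {q0, q3}
Read '1': {q0, q3} → {q0, q3}
Read '0': {q0, q3} → {q0, q1, q4}
Read '0': {q0, q1, q4} → {q0, q1}
Read '1': {q0, q1} → {q0, q2, q3}
Final set {q0, q2, q3} contains accepting state(s) {q2} → accepted.

Final answer: Yes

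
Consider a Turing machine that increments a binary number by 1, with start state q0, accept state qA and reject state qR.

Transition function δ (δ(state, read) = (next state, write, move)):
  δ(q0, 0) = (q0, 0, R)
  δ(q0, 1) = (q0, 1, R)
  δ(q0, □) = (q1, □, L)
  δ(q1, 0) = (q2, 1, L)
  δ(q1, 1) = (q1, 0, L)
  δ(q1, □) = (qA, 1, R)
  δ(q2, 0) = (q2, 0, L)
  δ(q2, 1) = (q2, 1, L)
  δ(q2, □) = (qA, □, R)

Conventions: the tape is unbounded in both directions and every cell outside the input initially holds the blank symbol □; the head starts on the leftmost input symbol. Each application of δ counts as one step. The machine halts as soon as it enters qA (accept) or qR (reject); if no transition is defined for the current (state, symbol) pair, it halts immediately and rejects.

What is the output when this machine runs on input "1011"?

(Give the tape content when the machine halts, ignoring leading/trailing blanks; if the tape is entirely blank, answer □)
Step 0: [q0]1011 (head at position 0)
Step 1: δ(q0, 1) = (q0, 1, R)  ⊢  1[q0]011 (head at position 1)
Step 2: δ(q0, 0) = (q0, 0, R)  ⊢  10[q0]11 (head at position 2)
Step 3: δ(q0, 1) = (q0, 1, R)  ⊢  101[q0]1 (head at position 3)
Step 4: δ(q0, 1) = (q0, 1, R)  ⊢  1011[q0]□ (head at position 4)
Step 5: δ(q0, □) = (q1, □, L)  ⊢  101[q1]1□ (head at position 3)
Step 6: δ(q1, 1) = (q1, 0, L)  ⊢  10[q1]10□ (head at position 2)
Step 7: δ(q1, 1) = (q1, 0, L)  ⊢  1[q1]000□ (head at position 1)
Step 8: δ(q1, 0) = (q2, 1, L)  ⊢  [q2]1100□ (head at position 0)
Step 9: δ(q2, 1) = (q2, 1, L)  ⊢  [q2]□1100□ (head at position -1)
Step 10: δ(q2, □) = (qA, □, R)  ⊢  □[qA]1100□ (head at position 0)
The machine is in qA, so it halts and accepts.
Tape content when halted (ignoring surrounding blanks): 1100

Final answer: Output: 1100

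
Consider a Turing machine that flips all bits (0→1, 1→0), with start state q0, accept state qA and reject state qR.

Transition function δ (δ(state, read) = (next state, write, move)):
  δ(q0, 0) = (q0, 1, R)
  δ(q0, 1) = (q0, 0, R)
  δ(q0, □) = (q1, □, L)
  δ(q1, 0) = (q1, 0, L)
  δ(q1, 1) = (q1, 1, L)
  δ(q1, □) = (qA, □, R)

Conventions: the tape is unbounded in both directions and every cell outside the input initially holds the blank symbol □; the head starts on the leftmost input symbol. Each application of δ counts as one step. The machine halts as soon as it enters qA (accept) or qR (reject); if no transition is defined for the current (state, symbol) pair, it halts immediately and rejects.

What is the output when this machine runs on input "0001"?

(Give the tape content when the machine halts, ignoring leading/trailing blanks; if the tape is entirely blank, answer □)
Step 0: [q0]0001 (head at position 0)
Step 1: δ(q0, 0) = (q0, 1, R)  ⊢  1[q0]001 (head at position 1)
Step 2: δ(q0, 0) = (q0, 1, R)  ⊢  11[q0]01 (head at position 2)
Step 3: δ(q0, 0) = (q0, 1, R)  ⊢  111[q0]1 (head at position 3)
Step 4: δ(q0, 1) = (q0, 0, R)  ⊢  1110[q0]□ (head at position 4)
Step 5: δ(q0, □) = (q1, □, L)  ⊢  111[q1]0□ (head at position 3)
Step 6: δ(q1, 0) = (q1, 0, L)  ⊢  11[q1]10□ (head at position 2)
Step 7: δ(q1, 1) = (q1, 1, L)  ⊢  1[q1]110□ (head at position 1)
Step 8: δ(q1, 1) = (q1, 1, L)  ⊢  [q1]1110□ (head at position 0)
Step 9: δ(q1, 1) = (q1, 1, L)  ⊢  [q1]□1110□ (head at position -1)
Step 10: δ(q1, □) = (qA, □, R)  ⊢  □[qA]1110□ (head at position 0)
The machine is in qA, so it halts and accepts.
Tape content when halted (ignoring surrounding blanks): 1110

Final answer: Output: 1110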